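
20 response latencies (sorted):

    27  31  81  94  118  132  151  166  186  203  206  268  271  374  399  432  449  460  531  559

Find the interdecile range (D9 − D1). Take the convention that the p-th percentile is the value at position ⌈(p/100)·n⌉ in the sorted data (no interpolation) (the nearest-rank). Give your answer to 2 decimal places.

429.00

n = 20.
P10: rank ⌈10/100·20⌉ = 2 → 31.
P90: rank ⌈90/100·20⌉ = 18 → 460.
Difference: 460 − 31 = 429.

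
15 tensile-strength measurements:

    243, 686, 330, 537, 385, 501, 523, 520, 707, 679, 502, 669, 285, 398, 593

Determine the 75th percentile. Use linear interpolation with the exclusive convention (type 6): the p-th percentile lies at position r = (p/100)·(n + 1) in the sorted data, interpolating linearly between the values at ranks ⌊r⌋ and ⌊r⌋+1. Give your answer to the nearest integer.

Sorted: 243, 285, 330, 385, 398, 501, 502, 520, 523, 537, 593, 669, 679, 686, 707.
n = 15.
r = (75/100)·(15 + 1) = 12.
r is an integer, so P75 is the value at rank 12: 669.

669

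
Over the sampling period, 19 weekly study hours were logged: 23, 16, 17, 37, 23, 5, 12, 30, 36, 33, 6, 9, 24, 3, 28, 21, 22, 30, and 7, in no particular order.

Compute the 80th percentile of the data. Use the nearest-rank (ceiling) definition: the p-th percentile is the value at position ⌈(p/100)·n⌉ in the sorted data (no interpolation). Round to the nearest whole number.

Sorted: 3, 5, 6, 7, 9, 12, 16, 17, 21, 22, 23, 23, 24, 28, 30, 30, 33, 36, 37.
n = 19.
Position = ⌈80/100 · 19⌉ = ⌈15.2⌉ = 16.
The value at rank 16 is 30.

30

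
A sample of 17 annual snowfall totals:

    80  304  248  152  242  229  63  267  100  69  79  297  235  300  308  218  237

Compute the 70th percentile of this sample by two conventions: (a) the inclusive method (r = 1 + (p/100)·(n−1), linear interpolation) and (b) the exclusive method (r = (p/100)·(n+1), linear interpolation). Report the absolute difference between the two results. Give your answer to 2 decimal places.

7.60

Sorted: 63, 69, 79, 80, 100, 152, 218, 229, 235, 237, 242, 248, 267, 297, 300, 304, 308.
n = 17.
(a) r = 12.2; between ranks 12 (248) and 13 (267): 251.8.
(b) r = 12.6; between ranks 12 (248) and 13 (267): 259.4.
|251.8 − 259.4| = 7.6.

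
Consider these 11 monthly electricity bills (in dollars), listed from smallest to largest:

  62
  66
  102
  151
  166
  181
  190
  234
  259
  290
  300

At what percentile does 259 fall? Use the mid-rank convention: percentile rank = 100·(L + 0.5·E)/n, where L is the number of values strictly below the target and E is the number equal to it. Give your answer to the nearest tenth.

Count below 259: L = 8; count equal: E = 1; n = 11.
Percentile rank = 100·(8 + 0.5·1)/11 = 100·8.5/11 = 77.27.

77.3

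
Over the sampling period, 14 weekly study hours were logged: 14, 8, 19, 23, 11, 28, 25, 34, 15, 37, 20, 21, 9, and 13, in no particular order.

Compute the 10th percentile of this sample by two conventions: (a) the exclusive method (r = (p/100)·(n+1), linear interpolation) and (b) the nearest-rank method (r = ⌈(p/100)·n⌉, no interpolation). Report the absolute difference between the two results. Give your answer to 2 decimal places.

Sorted: 8, 9, 11, 13, 14, 15, 19, 20, 21, 23, 25, 28, 34, 37.
n = 14.
(a) r = 1.5; between ranks 1 (8) and 2 (9): 8.5.
(b) the nearest-rank method: rank 2 → 9.
|8.5 − 9| = 0.5.

0.50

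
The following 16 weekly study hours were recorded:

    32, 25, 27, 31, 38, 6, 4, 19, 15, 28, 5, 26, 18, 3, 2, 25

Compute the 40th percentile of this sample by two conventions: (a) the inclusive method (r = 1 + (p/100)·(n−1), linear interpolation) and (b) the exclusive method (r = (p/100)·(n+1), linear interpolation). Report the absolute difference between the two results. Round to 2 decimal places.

0.60

Sorted: 2, 3, 4, 5, 6, 15, 18, 19, 25, 25, 26, 27, 28, 31, 32, 38.
n = 16.
(a) r = 7 → value at rank 7 = 18.
(b) r = 6.8; between ranks 6 (15) and 7 (18): 17.4.
|18 − 17.4| = 0.6.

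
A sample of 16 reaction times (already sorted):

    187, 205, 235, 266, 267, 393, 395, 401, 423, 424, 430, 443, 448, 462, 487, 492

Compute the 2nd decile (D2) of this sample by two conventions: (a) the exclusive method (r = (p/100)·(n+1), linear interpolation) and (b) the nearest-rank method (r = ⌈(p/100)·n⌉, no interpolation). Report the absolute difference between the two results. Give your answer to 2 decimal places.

n = 16.
(a) r = 3.4; between ranks 3 (235) and 4 (266): 247.4.
(b) the nearest-rank method: rank 4 → 266.
|247.4 − 266| = 18.6.

18.60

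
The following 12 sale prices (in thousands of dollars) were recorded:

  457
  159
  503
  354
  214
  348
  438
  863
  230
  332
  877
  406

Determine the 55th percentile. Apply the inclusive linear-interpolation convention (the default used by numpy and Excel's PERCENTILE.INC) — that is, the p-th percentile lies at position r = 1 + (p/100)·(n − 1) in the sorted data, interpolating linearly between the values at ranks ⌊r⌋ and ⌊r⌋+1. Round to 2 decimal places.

407.60

Sorted: 159, 214, 230, 332, 348, 354, 406, 438, 457, 503, 863, 877.
n = 12.
r = 1 + (55/100)·(12 − 1) = 1 + 6.05 = 7.05.
Rank 7 is 406 and rank 8 is 438.
Interpolate: 406 + 0.05·(438 − 406) = 406 + 0.05·32 = 407.6.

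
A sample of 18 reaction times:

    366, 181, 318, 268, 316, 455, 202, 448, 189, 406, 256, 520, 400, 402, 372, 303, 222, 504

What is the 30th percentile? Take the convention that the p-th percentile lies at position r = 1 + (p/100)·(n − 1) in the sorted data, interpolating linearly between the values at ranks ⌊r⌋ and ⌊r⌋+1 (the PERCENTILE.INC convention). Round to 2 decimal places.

271.50

Sorted: 181, 189, 202, 222, 256, 268, 303, 316, 318, 366, 372, 400, 402, 406, 448, 455, 504, 520.
n = 18.
r = 1 + (30/100)·(18 − 1) = 1 + 5.1 = 6.1.
Rank 6 is 268 and rank 7 is 303.
Interpolate: 268 + 0.1·(303 − 268) = 268 + 0.1·35 = 271.5.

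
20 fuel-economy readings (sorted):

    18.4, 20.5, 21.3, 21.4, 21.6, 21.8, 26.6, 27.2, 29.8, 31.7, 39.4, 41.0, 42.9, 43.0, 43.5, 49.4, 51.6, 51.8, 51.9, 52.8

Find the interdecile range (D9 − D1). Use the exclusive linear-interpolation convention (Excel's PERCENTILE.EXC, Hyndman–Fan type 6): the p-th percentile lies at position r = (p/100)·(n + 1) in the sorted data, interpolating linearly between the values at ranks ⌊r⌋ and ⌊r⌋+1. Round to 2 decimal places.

n = 20.
P10: r = 2.1; ranks 2–3 are 20.5, 21.3; interpolating gives 20.58.
P90: r = 18.9; ranks 18–19 are 51.8, 51.9; interpolating gives 51.89.
Difference: 51.89 − 20.58 = 31.31.

31.31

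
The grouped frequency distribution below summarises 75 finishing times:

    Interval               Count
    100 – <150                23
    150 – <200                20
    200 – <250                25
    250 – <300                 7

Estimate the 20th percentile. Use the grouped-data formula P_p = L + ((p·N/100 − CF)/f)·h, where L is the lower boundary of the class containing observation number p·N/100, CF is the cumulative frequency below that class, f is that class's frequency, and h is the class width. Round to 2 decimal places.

132.61

N = 75; target position k = 20/100 · 75 = 15.
Cumulative frequencies: 23, 43, 68, 75.
Observation 15 falls in the class 100 – <150.
L = 100, CF = 0, f = 23, h = 50.
P20 = 100 + ((15 − 0)/23)·50 = 100 + 32.6087 = 132.609.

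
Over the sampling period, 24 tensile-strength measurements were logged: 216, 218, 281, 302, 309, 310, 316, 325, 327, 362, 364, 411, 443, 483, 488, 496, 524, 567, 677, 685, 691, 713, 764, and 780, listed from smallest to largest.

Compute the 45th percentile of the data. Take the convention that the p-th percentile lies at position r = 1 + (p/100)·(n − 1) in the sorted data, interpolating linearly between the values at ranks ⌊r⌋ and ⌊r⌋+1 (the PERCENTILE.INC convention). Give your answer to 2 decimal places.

n = 24.
r = 1 + (45/100)·(24 − 1) = 1 + 10.35 = 11.35.
Rank 11 is 364 and rank 12 is 411.
Interpolate: 364 + 0.35·(411 − 364) = 364 + 0.35·47 = 380.45.

380.45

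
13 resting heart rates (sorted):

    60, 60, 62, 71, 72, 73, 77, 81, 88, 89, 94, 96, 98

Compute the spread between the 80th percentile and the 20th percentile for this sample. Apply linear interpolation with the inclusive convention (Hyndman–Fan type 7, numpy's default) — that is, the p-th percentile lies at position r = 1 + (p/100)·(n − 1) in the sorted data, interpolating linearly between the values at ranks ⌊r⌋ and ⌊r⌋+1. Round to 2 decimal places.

n = 13.
P20: r = 3.4; ranks 3–4 are 62, 71; interpolating gives 65.6.
P80: r = 10.6; ranks 10–11 are 89, 94; interpolating gives 92.
Difference: 92 − 65.6 = 26.4.

26.40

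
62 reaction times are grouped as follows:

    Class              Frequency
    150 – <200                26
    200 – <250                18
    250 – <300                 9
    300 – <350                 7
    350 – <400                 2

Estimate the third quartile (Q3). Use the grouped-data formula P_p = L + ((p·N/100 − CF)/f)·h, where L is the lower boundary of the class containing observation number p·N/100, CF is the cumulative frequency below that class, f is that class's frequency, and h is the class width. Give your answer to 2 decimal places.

263.89

N = 62; target position k = 75/100 · 62 = 46.5.
Cumulative frequencies: 26, 44, 53, 60, 62.
Observation 46.5 falls in the class 250 – <300.
L = 250, CF = 44, f = 9, h = 50.
P75 = 250 + ((46.5 − 44)/9)·50 = 250 + 13.8889 = 263.889.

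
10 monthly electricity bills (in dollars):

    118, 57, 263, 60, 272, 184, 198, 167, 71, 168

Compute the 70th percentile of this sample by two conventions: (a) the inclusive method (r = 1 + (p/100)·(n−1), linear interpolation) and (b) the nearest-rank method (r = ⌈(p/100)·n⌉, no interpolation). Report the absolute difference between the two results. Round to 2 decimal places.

Sorted: 57, 60, 71, 118, 167, 168, 184, 198, 263, 272.
n = 10.
(a) r = 7.3; between ranks 7 (184) and 8 (198): 188.2.
(b) the nearest-rank method: rank 7 → 184.
|188.2 − 184| = 4.2.

4.20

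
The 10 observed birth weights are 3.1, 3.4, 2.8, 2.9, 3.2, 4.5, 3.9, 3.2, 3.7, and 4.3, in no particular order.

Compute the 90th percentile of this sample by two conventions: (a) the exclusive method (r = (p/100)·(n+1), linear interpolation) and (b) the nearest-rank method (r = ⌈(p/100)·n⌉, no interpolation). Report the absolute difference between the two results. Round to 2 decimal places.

0.18

Sorted: 2.8, 2.9, 3.1, 3.2, 3.2, 3.4, 3.7, 3.9, 4.3, 4.5.
n = 10.
(a) r = 9.9; between ranks 9 (4.3) and 10 (4.5): 4.48.
(b) the nearest-rank method: rank 9 → 4.3.
|4.48 − 4.3| = 0.18.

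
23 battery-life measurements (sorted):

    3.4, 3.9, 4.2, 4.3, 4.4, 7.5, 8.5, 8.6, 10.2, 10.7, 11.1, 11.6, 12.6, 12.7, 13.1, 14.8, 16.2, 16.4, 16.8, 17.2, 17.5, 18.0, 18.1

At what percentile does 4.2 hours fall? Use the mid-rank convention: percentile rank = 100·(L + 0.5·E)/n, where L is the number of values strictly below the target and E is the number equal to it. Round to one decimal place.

10.9

Count below 4.2: L = 2; count equal: E = 1; n = 23.
Percentile rank = 100·(2 + 0.5·1)/23 = 100·2.5/23 = 10.87.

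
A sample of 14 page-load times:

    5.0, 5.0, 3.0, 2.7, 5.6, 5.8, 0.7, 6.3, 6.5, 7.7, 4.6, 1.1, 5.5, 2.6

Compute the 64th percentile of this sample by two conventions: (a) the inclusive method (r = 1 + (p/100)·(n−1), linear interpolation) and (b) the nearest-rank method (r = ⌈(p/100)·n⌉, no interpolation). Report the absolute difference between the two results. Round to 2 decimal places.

Sorted: 0.7, 1.1, 2.6, 2.7, 3.0, 4.6, 5.0, 5.0, 5.5, 5.6, 5.8, 6.3, 6.5, 7.7.
n = 14.
(a) r = 9.32; between ranks 9 (5.5) and 10 (5.6): 5.532.
(b) the nearest-rank method: rank 9 → 5.5.
|5.532 − 5.5| = 0.032.

0.03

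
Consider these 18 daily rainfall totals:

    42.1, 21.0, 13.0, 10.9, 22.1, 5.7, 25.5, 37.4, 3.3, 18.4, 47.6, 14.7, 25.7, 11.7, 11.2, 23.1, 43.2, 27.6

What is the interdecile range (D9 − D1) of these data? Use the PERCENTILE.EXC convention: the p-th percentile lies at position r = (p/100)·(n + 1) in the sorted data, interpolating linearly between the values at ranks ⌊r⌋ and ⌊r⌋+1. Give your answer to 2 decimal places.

38.18

Sorted: 3.3, 5.7, 10.9, 11.2, 11.7, 13.0, 14.7, 18.4, 21.0, 22.1, 23.1, 25.5, 25.7, 27.6, 37.4, 42.1, 43.2, 47.6.
n = 18.
P10: r = 1.9; ranks 1–2 are 3.3, 5.7; interpolating gives 5.46.
P90: r = 17.1; ranks 17–18 are 43.2, 47.6; interpolating gives 43.64.
Difference: 43.64 − 5.46 = 38.18.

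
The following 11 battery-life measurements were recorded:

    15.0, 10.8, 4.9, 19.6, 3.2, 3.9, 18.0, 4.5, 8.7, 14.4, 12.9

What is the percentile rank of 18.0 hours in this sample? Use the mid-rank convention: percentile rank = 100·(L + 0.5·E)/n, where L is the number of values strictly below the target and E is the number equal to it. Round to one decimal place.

Sorted: 3.2, 3.9, 4.5, 4.9, 8.7, 10.8, 12.9, 14.4, 15.0, 18.0, 19.6.
Count below 18.0: L = 9; count equal: E = 1; n = 11.
Percentile rank = 100·(9 + 0.5·1)/11 = 100·9.5/11 = 86.36.

86.4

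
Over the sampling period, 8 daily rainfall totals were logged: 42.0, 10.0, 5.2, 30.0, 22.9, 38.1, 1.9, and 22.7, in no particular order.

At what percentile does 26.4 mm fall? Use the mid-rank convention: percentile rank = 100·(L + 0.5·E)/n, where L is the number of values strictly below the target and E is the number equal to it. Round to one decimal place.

62.5

Sorted: 1.9, 5.2, 10.0, 22.7, 22.9, 30.0, 38.1, 42.0.
Count below 26.4: L = 5; count equal: E = 0; n = 8.
Percentile rank = 100·(5 + 0.5·0)/8 = 100·5/8 = 62.5.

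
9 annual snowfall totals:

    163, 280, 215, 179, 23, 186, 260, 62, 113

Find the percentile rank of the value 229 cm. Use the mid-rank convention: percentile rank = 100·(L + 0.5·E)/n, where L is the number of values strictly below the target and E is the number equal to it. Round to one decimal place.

77.8

Sorted: 23, 62, 113, 163, 179, 186, 215, 260, 280.
Count below 229: L = 7; count equal: E = 0; n = 9.
Percentile rank = 100·(7 + 0.5·0)/9 = 100·7/9 = 77.78.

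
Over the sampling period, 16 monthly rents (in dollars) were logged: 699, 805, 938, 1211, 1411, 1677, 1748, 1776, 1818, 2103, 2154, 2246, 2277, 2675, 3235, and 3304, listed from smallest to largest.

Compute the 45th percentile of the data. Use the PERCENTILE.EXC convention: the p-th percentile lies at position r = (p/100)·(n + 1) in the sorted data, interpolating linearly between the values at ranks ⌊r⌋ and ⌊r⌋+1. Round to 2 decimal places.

1766.20

n = 16.
r = (45/100)·(16 + 1) = 7.65.
Rank 7 is 1748 and rank 8 is 1776.
Interpolate: 1748 + 0.65·(1776 − 1748) = 1748 + 0.65·28 = 1766.2.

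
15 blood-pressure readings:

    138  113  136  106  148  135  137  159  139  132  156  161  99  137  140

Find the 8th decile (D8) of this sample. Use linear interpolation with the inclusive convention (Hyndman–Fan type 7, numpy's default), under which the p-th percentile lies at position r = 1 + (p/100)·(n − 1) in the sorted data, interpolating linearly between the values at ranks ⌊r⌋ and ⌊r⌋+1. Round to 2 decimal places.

Sorted: 99, 106, 113, 132, 135, 136, 137, 137, 138, 139, 140, 148, 156, 159, 161.
n = 15.
r = 1 + (80/100)·(15 − 1) = 1 + 11.2 = 12.2.
Rank 12 is 148 and rank 13 is 156.
Interpolate: 148 + 0.2·(156 − 148) = 148 + 0.2·8 = 149.6.

149.60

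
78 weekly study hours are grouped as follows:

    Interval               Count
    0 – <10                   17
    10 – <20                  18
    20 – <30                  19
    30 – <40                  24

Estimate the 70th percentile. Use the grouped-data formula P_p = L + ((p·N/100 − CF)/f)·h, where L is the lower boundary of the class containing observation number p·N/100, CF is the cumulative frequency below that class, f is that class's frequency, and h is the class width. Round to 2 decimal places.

N = 78; target position k = 70/100 · 78 = 54.6.
Cumulative frequencies: 17, 35, 54, 78.
Observation 54.6 falls in the class 30 – <40.
L = 30, CF = 54, f = 24, h = 10.
P70 = 30 + ((54.6 − 54)/24)·10 = 30 + 0.25 = 30.25.

30.25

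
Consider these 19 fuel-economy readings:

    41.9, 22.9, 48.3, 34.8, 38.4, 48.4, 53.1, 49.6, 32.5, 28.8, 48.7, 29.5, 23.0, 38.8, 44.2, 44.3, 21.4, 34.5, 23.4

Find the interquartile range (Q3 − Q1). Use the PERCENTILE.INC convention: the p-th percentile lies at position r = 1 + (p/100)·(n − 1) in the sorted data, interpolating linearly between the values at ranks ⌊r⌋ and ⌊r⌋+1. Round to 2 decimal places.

Sorted: 21.4, 22.9, 23.0, 23.4, 28.8, 29.5, 32.5, 34.5, 34.8, 38.4, 38.8, 41.9, 44.2, 44.3, 48.3, 48.4, 48.7, 49.6, 53.1.
n = 19.
P25: r = 5.5; ranks 5–6 are 28.8, 29.5; interpolating gives 29.15.
P75: r = 14.5; ranks 14–15 are 44.3, 48.3; interpolating gives 46.3.
Difference: 46.3 − 29.15 = 17.15.

17.15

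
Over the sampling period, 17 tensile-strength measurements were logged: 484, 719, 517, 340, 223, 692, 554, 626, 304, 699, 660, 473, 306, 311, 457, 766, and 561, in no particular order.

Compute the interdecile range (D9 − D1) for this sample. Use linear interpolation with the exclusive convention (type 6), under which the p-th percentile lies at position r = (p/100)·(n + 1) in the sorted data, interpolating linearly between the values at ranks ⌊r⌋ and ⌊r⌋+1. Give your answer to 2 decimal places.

440.60

Sorted: 223, 304, 306, 311, 340, 457, 473, 484, 517, 554, 561, 626, 660, 692, 699, 719, 766.
n = 17.
P10: r = 1.8; ranks 1–2 are 223, 304; interpolating gives 287.8.
P90: r = 16.2; ranks 16–17 are 719, 766; interpolating gives 728.4.
Difference: 728.4 − 287.8 = 440.6.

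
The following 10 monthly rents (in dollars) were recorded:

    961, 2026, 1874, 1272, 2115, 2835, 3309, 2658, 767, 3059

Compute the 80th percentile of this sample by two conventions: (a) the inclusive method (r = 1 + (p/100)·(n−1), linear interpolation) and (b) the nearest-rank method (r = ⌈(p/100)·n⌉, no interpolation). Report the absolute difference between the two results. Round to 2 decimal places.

Sorted: 767, 961, 1272, 1874, 2026, 2115, 2658, 2835, 3059, 3309.
n = 10.
(a) r = 8.2; between ranks 8 (2835) and 9 (3059): 2879.8.
(b) the nearest-rank method: rank 8 → 2835.
|2879.8 − 2835| = 44.8.

44.80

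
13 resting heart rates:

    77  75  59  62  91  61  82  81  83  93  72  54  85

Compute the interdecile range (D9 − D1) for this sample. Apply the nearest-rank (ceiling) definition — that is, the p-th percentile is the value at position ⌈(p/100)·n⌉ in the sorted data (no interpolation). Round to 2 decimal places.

Sorted: 54, 59, 61, 62, 72, 75, 77, 81, 82, 83, 85, 91, 93.
n = 13.
P10: rank ⌈10/100·13⌉ = 2 → 59.
P90: rank ⌈90/100·13⌉ = 12 → 91.
Difference: 91 − 59 = 32.

32.00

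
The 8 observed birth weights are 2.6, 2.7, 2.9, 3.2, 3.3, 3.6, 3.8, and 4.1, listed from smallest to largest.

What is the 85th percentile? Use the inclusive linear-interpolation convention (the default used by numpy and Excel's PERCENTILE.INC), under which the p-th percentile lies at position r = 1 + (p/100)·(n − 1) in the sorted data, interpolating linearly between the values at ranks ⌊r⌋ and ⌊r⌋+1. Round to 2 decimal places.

n = 8.
r = 1 + (85/100)·(8 − 1) = 1 + 5.95 = 6.95.
Rank 6 is 3.6 and rank 7 is 3.8.
Interpolate: 3.6 + 0.95·(3.8 − 3.6) = 3.6 + 0.95·0.2 = 3.79.

3.79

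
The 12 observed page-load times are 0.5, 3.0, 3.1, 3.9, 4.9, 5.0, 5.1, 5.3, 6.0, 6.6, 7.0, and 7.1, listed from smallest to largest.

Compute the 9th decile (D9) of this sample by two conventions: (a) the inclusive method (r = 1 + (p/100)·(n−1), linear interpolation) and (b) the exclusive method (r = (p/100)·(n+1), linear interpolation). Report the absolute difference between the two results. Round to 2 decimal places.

n = 12.
(a) r = 10.9; between ranks 10 (6.6) and 11 (7.0): 6.96.
(b) r = 11.7; between ranks 11 (7.0) and 12 (7.1): 7.07.
|6.96 − 7.07| = 0.11.

0.11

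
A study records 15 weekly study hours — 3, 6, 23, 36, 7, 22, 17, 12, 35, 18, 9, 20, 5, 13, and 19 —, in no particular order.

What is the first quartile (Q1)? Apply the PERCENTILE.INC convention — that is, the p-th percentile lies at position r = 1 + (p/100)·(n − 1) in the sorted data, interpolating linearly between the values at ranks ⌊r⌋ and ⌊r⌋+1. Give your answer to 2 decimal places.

8.00

Sorted: 3, 5, 6, 7, 9, 12, 13, 17, 18, 19, 20, 22, 23, 35, 36.
n = 15.
r = 1 + (25/100)·(15 − 1) = 1 + 3.5 = 4.5.
Rank 4 is 7 and rank 5 is 9.
Interpolate: 7 + 0.5·(9 − 7) = 7 + 0.5·2 = 8.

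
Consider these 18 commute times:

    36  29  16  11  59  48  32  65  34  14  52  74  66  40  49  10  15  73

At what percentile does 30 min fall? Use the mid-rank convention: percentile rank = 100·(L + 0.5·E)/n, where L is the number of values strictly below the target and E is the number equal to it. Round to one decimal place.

Sorted: 10, 11, 14, 15, 16, 29, 32, 34, 36, 40, 48, 49, 52, 59, 65, 66, 73, 74.
Count below 30: L = 6; count equal: E = 0; n = 18.
Percentile rank = 100·(6 + 0.5·0)/18 = 100·6/18 = 33.33.

33.3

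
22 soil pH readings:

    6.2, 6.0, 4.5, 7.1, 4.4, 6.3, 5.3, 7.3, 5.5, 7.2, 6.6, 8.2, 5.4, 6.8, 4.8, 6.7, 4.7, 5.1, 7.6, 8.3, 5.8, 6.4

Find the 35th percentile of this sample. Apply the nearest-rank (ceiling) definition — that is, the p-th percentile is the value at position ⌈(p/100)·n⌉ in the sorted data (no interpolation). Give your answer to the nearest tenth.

Sorted: 4.4, 4.5, 4.7, 4.8, 5.1, 5.3, 5.4, 5.5, 5.8, 6.0, 6.2, 6.3, 6.4, 6.6, 6.7, 6.8, 7.1, 7.2, 7.3, 7.6, 8.2, 8.3.
n = 22.
Position = ⌈35/100 · 22⌉ = ⌈7.7⌉ = 8.
The value at rank 8 is 5.5.

5.5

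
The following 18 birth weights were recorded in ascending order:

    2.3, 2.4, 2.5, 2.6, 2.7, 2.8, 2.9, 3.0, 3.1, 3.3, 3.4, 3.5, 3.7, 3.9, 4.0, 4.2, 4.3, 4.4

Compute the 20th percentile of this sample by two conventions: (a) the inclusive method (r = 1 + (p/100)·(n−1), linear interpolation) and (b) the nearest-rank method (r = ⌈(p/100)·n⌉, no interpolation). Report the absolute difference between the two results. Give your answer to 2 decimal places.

0.04

n = 18.
(a) r = 4.4; between ranks 4 (2.6) and 5 (2.7): 2.64.
(b) the nearest-rank method: rank 4 → 2.6.
|2.64 − 2.6| = 0.04.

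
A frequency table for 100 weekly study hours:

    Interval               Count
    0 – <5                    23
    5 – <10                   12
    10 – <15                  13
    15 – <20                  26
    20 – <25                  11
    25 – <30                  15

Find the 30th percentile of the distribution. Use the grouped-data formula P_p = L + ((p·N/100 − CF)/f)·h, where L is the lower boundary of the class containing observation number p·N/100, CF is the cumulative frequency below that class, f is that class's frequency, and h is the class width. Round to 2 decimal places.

N = 100; target position k = 30/100 · 100 = 30.
Cumulative frequencies: 23, 35, 48, 74, 85, 100.
Observation 30 falls in the class 5 – <10.
L = 5, CF = 23, f = 12, h = 5.
P30 = 5 + ((30 − 23)/12)·5 = 5 + 2.91667 = 7.91667.

7.92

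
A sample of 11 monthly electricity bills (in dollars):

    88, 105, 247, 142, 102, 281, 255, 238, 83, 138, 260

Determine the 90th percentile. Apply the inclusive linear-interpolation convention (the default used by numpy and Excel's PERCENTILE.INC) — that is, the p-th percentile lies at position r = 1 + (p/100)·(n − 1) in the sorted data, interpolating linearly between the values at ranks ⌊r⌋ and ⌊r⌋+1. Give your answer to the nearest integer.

Sorted: 83, 88, 102, 105, 138, 142, 238, 247, 255, 260, 281.
n = 11.
r = 1 + (90/100)·(11 − 1) = 1 + 9 = 10.
r is an integer, so P90 is the value at rank 10: 260.

260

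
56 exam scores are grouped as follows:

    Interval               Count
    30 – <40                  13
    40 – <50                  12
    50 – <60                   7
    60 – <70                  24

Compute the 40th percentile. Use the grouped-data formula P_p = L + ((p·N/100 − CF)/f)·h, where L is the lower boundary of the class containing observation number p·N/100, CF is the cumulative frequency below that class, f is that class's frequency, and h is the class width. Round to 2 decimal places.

N = 56; target position k = 40/100 · 56 = 22.4.
Cumulative frequencies: 13, 25, 32, 56.
Observation 22.4 falls in the class 40 – <50.
L = 40, CF = 13, f = 12, h = 10.
P40 = 40 + ((22.4 − 13)/12)·10 = 40 + 7.83333 = 47.8333.

47.83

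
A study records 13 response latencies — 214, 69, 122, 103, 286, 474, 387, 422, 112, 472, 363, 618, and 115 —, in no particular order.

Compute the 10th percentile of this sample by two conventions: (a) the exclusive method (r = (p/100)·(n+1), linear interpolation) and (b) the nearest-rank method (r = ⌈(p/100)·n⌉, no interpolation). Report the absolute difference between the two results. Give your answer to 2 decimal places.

Sorted: 69, 103, 112, 115, 122, 214, 286, 363, 387, 422, 472, 474, 618.
n = 13.
(a) r = 1.4; between ranks 1 (69) and 2 (103): 82.6.
(b) the nearest-rank method: rank 2 → 103.
|82.6 − 103| = 20.4.

20.40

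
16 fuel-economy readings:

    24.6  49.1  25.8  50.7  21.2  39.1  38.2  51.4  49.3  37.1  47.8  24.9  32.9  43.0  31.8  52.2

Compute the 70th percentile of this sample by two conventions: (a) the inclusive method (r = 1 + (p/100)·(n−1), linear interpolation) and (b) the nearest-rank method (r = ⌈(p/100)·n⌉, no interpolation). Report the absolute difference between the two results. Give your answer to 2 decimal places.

0.65

Sorted: 21.2, 24.6, 24.9, 25.8, 31.8, 32.9, 37.1, 38.2, 39.1, 43.0, 47.8, 49.1, 49.3, 50.7, 51.4, 52.2.
n = 16.
(a) r = 11.5; between ranks 11 (47.8) and 12 (49.1): 48.45.
(b) the nearest-rank method: rank 12 → 49.1.
|48.45 − 49.1| = 0.65.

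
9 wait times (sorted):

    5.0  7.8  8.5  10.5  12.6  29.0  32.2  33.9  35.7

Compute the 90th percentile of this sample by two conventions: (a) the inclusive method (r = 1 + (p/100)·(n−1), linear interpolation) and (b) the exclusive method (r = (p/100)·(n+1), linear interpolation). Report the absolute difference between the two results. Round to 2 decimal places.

1.44

n = 9.
(a) r = 8.2; between ranks 8 (33.9) and 9 (35.7): 34.26.
(b) r = 9 → value at rank 9 = 35.7.
|34.26 − 35.7| = 1.44.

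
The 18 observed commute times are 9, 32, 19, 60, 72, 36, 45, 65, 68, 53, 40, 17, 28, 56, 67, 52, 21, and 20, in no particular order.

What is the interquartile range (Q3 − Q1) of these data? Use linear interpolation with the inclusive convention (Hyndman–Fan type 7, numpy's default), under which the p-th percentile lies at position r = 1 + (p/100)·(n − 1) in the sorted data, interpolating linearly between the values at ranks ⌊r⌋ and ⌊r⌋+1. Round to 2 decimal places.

36.25

Sorted: 9, 17, 19, 20, 21, 28, 32, 36, 40, 45, 52, 53, 56, 60, 65, 67, 68, 72.
n = 18.
P25: r = 5.25; ranks 5–6 are 21, 28; interpolating gives 22.75.
P75: r = 13.75; ranks 13–14 are 56, 60; interpolating gives 59.
Difference: 59 − 22.75 = 36.25.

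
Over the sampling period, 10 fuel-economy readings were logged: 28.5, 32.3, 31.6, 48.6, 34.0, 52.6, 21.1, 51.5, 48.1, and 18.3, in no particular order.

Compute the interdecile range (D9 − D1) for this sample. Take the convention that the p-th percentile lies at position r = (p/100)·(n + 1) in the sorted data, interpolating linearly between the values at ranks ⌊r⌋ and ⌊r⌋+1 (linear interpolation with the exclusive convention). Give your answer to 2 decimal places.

33.91

Sorted: 18.3, 21.1, 28.5, 31.6, 32.3, 34.0, 48.1, 48.6, 51.5, 52.6.
n = 10.
P10: r = 1.1; ranks 1–2 are 18.3, 21.1; interpolating gives 18.58.
P90: r = 9.9; ranks 9–10 are 51.5, 52.6; interpolating gives 52.49.
Difference: 52.49 − 18.58 = 33.91.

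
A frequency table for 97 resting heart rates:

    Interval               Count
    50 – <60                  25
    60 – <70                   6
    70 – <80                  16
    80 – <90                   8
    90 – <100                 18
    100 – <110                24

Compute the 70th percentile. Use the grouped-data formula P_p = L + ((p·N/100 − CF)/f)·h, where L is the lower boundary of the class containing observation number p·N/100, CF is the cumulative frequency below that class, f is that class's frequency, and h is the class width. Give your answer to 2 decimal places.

97.17

N = 97; target position k = 70/100 · 97 = 67.9.
Cumulative frequencies: 25, 31, 47, 55, 73, 97.
Observation 67.9 falls in the class 90 – <100.
L = 90, CF = 55, f = 18, h = 10.
P70 = 90 + ((67.9 − 55)/18)·10 = 90 + 7.16667 = 97.1667.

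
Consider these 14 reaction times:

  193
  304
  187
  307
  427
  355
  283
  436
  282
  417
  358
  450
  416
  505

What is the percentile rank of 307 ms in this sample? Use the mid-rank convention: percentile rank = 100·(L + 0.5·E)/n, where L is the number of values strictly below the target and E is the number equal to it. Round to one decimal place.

Sorted: 187, 193, 282, 283, 304, 307, 355, 358, 416, 417, 427, 436, 450, 505.
Count below 307: L = 5; count equal: E = 1; n = 14.
Percentile rank = 100·(5 + 0.5·1)/14 = 100·5.5/14 = 39.29.

39.3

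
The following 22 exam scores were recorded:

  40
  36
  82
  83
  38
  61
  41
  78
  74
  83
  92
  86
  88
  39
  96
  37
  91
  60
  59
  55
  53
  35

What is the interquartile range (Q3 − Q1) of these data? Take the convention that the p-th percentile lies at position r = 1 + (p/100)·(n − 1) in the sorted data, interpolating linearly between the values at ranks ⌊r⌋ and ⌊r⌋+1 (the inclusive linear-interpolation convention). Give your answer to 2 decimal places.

Sorted: 35, 36, 37, 38, 39, 40, 41, 53, 55, 59, 60, 61, 74, 78, 82, 83, 83, 86, 88, 91, 92, 96.
n = 22.
P25: r = 6.25; ranks 6–7 are 40, 41; interpolating gives 40.25.
P75: r = 16.75; ranks 16–17 are 83, 83; interpolating gives 83.
Difference: 83 − 40.25 = 42.75.

42.75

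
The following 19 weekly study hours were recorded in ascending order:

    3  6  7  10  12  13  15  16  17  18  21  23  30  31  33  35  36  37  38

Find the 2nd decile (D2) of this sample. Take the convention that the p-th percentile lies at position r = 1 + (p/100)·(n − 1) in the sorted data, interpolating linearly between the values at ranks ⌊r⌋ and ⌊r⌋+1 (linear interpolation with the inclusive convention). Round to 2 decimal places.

n = 19.
r = 1 + (20/100)·(19 − 1) = 1 + 3.6 = 4.6.
Rank 4 is 10 and rank 5 is 12.
Interpolate: 10 + 0.6·(12 − 10) = 10 + 0.6·2 = 11.2.

11.20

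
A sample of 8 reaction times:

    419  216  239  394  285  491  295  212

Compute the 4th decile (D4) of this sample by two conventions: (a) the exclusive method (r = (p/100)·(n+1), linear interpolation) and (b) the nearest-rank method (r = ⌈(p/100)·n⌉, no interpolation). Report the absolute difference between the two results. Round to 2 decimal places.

Sorted: 212, 216, 239, 285, 295, 394, 419, 491.
n = 8.
(a) r = 3.6; between ranks 3 (239) and 4 (285): 266.6.
(b) the nearest-rank method: rank 4 → 285.
|266.6 − 285| = 18.4.

18.40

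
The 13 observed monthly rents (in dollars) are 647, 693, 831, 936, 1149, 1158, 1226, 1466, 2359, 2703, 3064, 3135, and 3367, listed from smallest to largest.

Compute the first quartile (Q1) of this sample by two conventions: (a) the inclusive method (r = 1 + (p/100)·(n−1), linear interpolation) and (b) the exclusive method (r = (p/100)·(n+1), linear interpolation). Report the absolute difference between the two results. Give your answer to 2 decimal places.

n = 13.
(a) r = 4 → value at rank 4 = 936.
(b) r = 3.5; between ranks 3 (831) and 4 (936): 883.5.
|936 − 883.5| = 52.5.

52.50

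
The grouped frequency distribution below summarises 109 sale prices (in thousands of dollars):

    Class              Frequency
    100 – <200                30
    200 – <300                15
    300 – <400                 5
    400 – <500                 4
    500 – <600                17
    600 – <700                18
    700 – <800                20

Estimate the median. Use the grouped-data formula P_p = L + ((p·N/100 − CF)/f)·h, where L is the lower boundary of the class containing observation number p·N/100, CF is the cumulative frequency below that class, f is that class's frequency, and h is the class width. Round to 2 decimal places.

502.94

N = 109; target position k = 50/100 · 109 = 54.5.
Cumulative frequencies: 30, 45, 50, 54, 71, 89, 109.
Observation 54.5 falls in the class 500 – <600.
L = 500, CF = 54, f = 17, h = 100.
P50 = 500 + ((54.5 − 54)/17)·100 = 500 + 2.94118 = 502.941.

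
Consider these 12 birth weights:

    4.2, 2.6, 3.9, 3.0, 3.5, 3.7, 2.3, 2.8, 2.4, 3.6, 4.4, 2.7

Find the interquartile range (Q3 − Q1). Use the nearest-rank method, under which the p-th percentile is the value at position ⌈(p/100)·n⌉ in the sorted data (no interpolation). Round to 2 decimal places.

Sorted: 2.3, 2.4, 2.6, 2.7, 2.8, 3.0, 3.5, 3.6, 3.7, 3.9, 4.2, 4.4.
n = 12.
P25: rank ⌈25/100·12⌉ = 3 → 2.6.
P75: rank ⌈75/100·12⌉ = 9 → 3.7.
Difference: 3.7 − 2.6 = 1.1.

1.10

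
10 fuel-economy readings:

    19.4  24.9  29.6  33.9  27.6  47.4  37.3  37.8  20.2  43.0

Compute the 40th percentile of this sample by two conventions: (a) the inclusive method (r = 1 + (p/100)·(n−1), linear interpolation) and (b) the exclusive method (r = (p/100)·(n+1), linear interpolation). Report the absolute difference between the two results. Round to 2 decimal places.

0.40

Sorted: 19.4, 20.2, 24.9, 27.6, 29.6, 33.9, 37.3, 37.8, 43.0, 47.4.
n = 10.
(a) r = 4.6; between ranks 4 (27.6) and 5 (29.6): 28.8.
(b) r = 4.4; between ranks 4 (27.6) and 5 (29.6): 28.4.
|28.8 − 28.4| = 0.4.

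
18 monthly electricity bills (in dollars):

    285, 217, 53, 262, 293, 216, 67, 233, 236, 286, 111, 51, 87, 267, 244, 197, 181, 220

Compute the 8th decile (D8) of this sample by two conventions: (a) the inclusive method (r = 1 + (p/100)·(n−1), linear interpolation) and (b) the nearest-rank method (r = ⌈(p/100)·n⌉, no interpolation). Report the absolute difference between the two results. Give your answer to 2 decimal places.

Sorted: 51, 53, 67, 87, 111, 181, 197, 216, 217, 220, 233, 236, 244, 262, 267, 285, 286, 293.
n = 18.
(a) r = 14.6; between ranks 14 (262) and 15 (267): 265.
(b) the nearest-rank method: rank 15 → 267.
|265 − 267| = 2.

2.00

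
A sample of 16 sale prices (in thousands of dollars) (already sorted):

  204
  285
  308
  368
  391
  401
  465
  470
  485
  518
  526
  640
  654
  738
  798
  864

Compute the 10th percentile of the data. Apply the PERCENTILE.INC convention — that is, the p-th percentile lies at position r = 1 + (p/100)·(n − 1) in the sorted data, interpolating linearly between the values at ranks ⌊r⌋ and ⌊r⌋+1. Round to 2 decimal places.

296.50

n = 16.
r = 1 + (10/100)·(16 − 1) = 1 + 1.5 = 2.5.
Rank 2 is 285 and rank 3 is 308.
Interpolate: 285 + 0.5·(308 − 285) = 285 + 0.5·23 = 296.5.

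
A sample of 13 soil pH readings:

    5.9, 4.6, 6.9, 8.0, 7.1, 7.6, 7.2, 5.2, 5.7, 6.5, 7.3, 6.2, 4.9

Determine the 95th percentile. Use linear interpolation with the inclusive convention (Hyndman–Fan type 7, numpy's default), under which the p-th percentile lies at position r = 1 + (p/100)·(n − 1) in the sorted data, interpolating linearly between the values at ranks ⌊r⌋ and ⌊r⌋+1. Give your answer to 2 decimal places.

7.76

Sorted: 4.6, 4.9, 5.2, 5.7, 5.9, 6.2, 6.5, 6.9, 7.1, 7.2, 7.3, 7.6, 8.0.
n = 13.
r = 1 + (95/100)·(13 − 1) = 1 + 11.4 = 12.4.
Rank 12 is 7.6 and rank 13 is 8.0.
Interpolate: 7.6 + 0.4·(8.0 − 7.6) = 7.6 + 0.4·0.4 = 7.76.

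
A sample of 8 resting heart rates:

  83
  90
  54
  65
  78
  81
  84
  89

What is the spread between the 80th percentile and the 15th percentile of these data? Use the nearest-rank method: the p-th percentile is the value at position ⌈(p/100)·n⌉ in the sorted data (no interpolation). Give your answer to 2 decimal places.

Sorted: 54, 65, 78, 81, 83, 84, 89, 90.
n = 8.
P15: rank ⌈15/100·8⌉ = 2 → 65.
P80: rank ⌈80/100·8⌉ = 7 → 89.
Difference: 89 − 65 = 24.

24.00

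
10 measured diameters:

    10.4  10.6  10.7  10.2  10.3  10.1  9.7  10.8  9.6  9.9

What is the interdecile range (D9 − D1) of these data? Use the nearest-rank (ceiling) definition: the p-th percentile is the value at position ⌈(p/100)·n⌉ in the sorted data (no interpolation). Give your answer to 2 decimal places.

1.10

Sorted: 9.6, 9.7, 9.9, 10.1, 10.2, 10.3, 10.4, 10.6, 10.7, 10.8.
n = 10.
P10: rank ⌈10/100·10⌉ = 1 → 9.6.
P90: rank ⌈90/100·10⌉ = 9 → 10.7.
Difference: 10.7 − 9.6 = 1.1.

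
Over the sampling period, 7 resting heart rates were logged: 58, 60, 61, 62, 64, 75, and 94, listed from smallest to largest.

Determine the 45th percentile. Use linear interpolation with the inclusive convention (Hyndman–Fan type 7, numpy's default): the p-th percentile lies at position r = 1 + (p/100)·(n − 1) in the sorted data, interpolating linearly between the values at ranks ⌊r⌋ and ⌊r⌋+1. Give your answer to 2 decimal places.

61.70

n = 7.
r = 1 + (45/100)·(7 − 1) = 1 + 2.7 = 3.7.
Rank 3 is 61 and rank 4 is 62.
Interpolate: 61 + 0.7·(62 − 61) = 61 + 0.7·1 = 61.7.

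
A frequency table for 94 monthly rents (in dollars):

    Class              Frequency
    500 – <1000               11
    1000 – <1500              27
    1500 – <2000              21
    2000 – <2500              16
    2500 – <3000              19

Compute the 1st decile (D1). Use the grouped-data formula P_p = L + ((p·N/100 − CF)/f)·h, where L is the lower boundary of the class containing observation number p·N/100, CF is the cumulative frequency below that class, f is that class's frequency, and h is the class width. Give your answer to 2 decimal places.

N = 94; target position k = 10/100 · 94 = 9.4.
Cumulative frequencies: 11, 38, 59, 75, 94.
Observation 9.4 falls in the class 500 – <1000.
L = 500, CF = 0, f = 11, h = 500.
P10 = 500 + ((9.4 − 0)/11)·500 = 500 + 427.273 = 927.273.

927.27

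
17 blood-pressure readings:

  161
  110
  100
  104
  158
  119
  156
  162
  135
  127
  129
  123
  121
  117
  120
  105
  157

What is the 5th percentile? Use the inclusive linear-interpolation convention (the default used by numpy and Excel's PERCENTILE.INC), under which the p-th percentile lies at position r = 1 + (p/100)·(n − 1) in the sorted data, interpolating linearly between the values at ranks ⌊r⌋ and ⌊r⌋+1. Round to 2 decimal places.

103.20

Sorted: 100, 104, 105, 110, 117, 119, 120, 121, 123, 127, 129, 135, 156, 157, 158, 161, 162.
n = 17.
r = 1 + (5/100)·(17 − 1) = 1 + 0.8 = 1.8.
Rank 1 is 100 and rank 2 is 104.
Interpolate: 100 + 0.8·(104 − 100) = 100 + 0.8·4 = 103.2.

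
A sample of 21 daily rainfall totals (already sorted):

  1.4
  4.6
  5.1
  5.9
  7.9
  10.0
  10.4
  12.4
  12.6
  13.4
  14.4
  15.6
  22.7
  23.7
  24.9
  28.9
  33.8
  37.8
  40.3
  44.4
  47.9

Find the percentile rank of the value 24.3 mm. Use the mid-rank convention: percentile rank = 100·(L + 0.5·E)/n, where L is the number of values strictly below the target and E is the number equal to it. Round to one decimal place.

Count below 24.3: L = 14; count equal: E = 0; n = 21.
Percentile rank = 100·(14 + 0.5·0)/21 = 100·14/21 = 66.67.

66.7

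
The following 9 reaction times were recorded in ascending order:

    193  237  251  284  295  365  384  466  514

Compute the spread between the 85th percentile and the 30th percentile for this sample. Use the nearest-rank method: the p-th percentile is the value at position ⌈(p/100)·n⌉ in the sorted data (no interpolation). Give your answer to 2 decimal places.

n = 9.
P30: rank ⌈30/100·9⌉ = 3 → 251.
P85: rank ⌈85/100·9⌉ = 8 → 466.
Difference: 466 − 251 = 215.

215.00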